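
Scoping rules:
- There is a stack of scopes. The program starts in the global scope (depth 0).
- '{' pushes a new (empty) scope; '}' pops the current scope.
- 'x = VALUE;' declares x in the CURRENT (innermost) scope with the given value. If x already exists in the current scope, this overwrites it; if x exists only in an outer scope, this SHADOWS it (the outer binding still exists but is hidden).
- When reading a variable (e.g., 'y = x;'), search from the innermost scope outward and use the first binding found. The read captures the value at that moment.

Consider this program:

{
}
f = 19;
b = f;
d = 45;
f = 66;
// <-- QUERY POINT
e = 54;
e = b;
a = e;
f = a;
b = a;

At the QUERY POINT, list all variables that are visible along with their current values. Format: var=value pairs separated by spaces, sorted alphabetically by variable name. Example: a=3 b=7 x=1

Step 1: enter scope (depth=1)
Step 2: exit scope (depth=0)
Step 3: declare f=19 at depth 0
Step 4: declare b=(read f)=19 at depth 0
Step 5: declare d=45 at depth 0
Step 6: declare f=66 at depth 0
Visible at query point: b=19 d=45 f=66

Answer: b=19 d=45 f=66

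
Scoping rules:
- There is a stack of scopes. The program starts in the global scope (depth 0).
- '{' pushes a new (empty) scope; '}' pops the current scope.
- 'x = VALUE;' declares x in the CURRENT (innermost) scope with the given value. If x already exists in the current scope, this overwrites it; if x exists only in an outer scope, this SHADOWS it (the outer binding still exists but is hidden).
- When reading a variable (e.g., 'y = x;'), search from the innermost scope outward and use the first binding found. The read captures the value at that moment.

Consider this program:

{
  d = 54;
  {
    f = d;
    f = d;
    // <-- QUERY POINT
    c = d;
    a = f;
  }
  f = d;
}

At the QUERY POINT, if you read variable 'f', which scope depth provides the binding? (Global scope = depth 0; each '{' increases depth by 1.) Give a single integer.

Answer: 2

Derivation:
Step 1: enter scope (depth=1)
Step 2: declare d=54 at depth 1
Step 3: enter scope (depth=2)
Step 4: declare f=(read d)=54 at depth 2
Step 5: declare f=(read d)=54 at depth 2
Visible at query point: d=54 f=54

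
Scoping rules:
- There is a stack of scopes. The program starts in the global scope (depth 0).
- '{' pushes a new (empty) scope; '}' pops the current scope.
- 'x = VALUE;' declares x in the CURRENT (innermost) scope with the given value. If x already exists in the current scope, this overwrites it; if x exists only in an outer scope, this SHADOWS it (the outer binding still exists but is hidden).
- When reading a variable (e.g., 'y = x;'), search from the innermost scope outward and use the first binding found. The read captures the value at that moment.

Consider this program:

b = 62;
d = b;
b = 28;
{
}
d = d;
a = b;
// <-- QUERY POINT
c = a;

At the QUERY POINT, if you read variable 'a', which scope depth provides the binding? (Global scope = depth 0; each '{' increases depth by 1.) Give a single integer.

Step 1: declare b=62 at depth 0
Step 2: declare d=(read b)=62 at depth 0
Step 3: declare b=28 at depth 0
Step 4: enter scope (depth=1)
Step 5: exit scope (depth=0)
Step 6: declare d=(read d)=62 at depth 0
Step 7: declare a=(read b)=28 at depth 0
Visible at query point: a=28 b=28 d=62

Answer: 0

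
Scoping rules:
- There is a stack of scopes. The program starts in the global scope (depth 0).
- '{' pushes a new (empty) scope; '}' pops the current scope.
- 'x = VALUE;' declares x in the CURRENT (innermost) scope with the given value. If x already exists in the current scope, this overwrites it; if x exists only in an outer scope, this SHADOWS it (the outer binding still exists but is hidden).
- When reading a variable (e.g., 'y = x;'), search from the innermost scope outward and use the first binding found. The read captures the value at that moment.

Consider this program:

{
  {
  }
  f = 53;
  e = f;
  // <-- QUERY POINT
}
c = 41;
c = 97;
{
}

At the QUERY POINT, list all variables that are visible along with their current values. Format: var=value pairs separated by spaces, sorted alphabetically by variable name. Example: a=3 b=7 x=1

Step 1: enter scope (depth=1)
Step 2: enter scope (depth=2)
Step 3: exit scope (depth=1)
Step 4: declare f=53 at depth 1
Step 5: declare e=(read f)=53 at depth 1
Visible at query point: e=53 f=53

Answer: e=53 f=53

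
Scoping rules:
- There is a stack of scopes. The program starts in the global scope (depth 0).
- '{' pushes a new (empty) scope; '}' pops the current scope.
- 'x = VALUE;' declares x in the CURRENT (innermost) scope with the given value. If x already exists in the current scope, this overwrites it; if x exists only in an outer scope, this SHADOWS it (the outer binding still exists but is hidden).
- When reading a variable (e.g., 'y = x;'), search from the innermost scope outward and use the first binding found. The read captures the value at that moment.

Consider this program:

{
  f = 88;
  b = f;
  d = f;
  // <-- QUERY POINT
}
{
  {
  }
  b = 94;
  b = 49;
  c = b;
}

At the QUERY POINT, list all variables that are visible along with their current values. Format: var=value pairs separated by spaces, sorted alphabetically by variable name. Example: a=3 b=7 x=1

Answer: b=88 d=88 f=88

Derivation:
Step 1: enter scope (depth=1)
Step 2: declare f=88 at depth 1
Step 3: declare b=(read f)=88 at depth 1
Step 4: declare d=(read f)=88 at depth 1
Visible at query point: b=88 d=88 f=88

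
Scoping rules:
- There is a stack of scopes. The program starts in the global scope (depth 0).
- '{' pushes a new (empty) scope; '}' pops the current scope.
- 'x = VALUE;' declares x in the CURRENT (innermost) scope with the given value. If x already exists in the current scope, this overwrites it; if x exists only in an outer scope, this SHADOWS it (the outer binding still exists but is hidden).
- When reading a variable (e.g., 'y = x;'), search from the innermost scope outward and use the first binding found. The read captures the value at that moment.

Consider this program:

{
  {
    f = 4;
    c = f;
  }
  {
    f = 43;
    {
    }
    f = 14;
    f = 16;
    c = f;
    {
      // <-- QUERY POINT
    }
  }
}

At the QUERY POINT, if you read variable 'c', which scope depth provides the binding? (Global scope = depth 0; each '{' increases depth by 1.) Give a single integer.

Step 1: enter scope (depth=1)
Step 2: enter scope (depth=2)
Step 3: declare f=4 at depth 2
Step 4: declare c=(read f)=4 at depth 2
Step 5: exit scope (depth=1)
Step 6: enter scope (depth=2)
Step 7: declare f=43 at depth 2
Step 8: enter scope (depth=3)
Step 9: exit scope (depth=2)
Step 10: declare f=14 at depth 2
Step 11: declare f=16 at depth 2
Step 12: declare c=(read f)=16 at depth 2
Step 13: enter scope (depth=3)
Visible at query point: c=16 f=16

Answer: 2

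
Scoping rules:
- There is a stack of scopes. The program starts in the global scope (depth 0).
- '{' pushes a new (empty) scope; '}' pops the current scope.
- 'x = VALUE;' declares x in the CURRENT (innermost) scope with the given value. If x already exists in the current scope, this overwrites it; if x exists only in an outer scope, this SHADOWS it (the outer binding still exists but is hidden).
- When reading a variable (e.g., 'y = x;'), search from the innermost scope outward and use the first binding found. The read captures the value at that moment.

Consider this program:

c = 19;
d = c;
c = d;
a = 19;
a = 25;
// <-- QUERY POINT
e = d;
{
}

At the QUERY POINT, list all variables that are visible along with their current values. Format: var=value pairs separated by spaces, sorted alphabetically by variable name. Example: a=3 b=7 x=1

Step 1: declare c=19 at depth 0
Step 2: declare d=(read c)=19 at depth 0
Step 3: declare c=(read d)=19 at depth 0
Step 4: declare a=19 at depth 0
Step 5: declare a=25 at depth 0
Visible at query point: a=25 c=19 d=19

Answer: a=25 c=19 d=19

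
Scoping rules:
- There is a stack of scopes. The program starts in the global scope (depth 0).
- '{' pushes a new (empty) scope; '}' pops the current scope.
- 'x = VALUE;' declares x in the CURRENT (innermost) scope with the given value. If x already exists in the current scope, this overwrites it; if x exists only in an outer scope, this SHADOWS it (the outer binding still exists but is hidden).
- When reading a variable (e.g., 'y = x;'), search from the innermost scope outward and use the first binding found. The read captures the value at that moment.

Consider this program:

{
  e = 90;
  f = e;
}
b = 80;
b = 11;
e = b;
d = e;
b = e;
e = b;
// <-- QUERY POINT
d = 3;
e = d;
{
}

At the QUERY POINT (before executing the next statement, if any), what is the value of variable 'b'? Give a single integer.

Answer: 11

Derivation:
Step 1: enter scope (depth=1)
Step 2: declare e=90 at depth 1
Step 3: declare f=(read e)=90 at depth 1
Step 4: exit scope (depth=0)
Step 5: declare b=80 at depth 0
Step 6: declare b=11 at depth 0
Step 7: declare e=(read b)=11 at depth 0
Step 8: declare d=(read e)=11 at depth 0
Step 9: declare b=(read e)=11 at depth 0
Step 10: declare e=(read b)=11 at depth 0
Visible at query point: b=11 d=11 e=11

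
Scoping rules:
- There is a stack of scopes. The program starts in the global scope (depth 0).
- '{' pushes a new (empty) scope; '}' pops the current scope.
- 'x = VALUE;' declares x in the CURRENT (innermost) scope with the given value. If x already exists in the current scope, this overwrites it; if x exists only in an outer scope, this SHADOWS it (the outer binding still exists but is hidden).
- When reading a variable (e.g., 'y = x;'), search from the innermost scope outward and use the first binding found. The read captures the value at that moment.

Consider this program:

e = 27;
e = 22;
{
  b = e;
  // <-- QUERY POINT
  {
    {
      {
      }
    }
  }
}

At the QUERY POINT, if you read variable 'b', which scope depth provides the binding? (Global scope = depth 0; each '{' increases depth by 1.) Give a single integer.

Step 1: declare e=27 at depth 0
Step 2: declare e=22 at depth 0
Step 3: enter scope (depth=1)
Step 4: declare b=(read e)=22 at depth 1
Visible at query point: b=22 e=22

Answer: 1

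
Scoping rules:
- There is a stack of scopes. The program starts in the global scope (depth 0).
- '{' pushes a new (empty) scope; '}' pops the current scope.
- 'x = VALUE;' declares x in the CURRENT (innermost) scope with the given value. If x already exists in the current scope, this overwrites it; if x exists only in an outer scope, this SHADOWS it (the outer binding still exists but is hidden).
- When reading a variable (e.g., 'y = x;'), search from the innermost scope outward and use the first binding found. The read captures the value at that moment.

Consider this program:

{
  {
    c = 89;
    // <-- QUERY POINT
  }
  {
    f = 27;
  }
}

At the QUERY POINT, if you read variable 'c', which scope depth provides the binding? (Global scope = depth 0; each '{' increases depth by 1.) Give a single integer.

Answer: 2

Derivation:
Step 1: enter scope (depth=1)
Step 2: enter scope (depth=2)
Step 3: declare c=89 at depth 2
Visible at query point: c=89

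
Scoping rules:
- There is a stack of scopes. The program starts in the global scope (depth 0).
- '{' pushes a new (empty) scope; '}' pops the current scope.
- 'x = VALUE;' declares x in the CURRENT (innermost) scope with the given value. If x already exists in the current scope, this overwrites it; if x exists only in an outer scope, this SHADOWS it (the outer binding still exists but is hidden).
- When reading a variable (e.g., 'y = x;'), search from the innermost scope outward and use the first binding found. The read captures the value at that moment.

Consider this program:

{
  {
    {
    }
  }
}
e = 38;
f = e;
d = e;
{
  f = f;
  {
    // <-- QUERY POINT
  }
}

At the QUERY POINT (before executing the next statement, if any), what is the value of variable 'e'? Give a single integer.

Step 1: enter scope (depth=1)
Step 2: enter scope (depth=2)
Step 3: enter scope (depth=3)
Step 4: exit scope (depth=2)
Step 5: exit scope (depth=1)
Step 6: exit scope (depth=0)
Step 7: declare e=38 at depth 0
Step 8: declare f=(read e)=38 at depth 0
Step 9: declare d=(read e)=38 at depth 0
Step 10: enter scope (depth=1)
Step 11: declare f=(read f)=38 at depth 1
Step 12: enter scope (depth=2)
Visible at query point: d=38 e=38 f=38

Answer: 38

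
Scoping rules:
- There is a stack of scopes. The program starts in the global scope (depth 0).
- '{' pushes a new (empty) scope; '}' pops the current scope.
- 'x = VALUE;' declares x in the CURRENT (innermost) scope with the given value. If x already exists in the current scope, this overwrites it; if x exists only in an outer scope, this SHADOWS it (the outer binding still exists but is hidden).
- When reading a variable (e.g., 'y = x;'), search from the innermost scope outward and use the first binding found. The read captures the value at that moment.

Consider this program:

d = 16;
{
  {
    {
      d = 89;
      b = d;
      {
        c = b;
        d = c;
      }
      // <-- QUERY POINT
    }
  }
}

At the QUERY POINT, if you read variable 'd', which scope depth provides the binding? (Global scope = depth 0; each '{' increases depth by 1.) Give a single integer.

Answer: 3

Derivation:
Step 1: declare d=16 at depth 0
Step 2: enter scope (depth=1)
Step 3: enter scope (depth=2)
Step 4: enter scope (depth=3)
Step 5: declare d=89 at depth 3
Step 6: declare b=(read d)=89 at depth 3
Step 7: enter scope (depth=4)
Step 8: declare c=(read b)=89 at depth 4
Step 9: declare d=(read c)=89 at depth 4
Step 10: exit scope (depth=3)
Visible at query point: b=89 d=89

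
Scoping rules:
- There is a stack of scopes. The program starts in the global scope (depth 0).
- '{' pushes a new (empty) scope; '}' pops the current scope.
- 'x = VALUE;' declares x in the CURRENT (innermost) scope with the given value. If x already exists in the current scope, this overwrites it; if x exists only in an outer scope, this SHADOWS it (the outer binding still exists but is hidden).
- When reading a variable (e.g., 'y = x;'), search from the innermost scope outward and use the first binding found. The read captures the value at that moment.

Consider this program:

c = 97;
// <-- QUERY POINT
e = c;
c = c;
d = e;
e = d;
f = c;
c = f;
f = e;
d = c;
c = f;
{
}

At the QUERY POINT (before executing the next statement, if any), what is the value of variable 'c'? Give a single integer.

Step 1: declare c=97 at depth 0
Visible at query point: c=97

Answer: 97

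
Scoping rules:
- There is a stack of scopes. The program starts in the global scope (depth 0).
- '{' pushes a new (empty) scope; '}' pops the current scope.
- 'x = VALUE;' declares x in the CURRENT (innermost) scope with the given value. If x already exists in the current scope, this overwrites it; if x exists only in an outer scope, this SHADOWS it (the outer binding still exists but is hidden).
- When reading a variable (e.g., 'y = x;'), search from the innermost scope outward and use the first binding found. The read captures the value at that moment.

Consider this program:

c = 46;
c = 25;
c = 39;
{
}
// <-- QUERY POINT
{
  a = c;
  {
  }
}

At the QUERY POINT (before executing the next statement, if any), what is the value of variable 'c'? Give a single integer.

Step 1: declare c=46 at depth 0
Step 2: declare c=25 at depth 0
Step 3: declare c=39 at depth 0
Step 4: enter scope (depth=1)
Step 5: exit scope (depth=0)
Visible at query point: c=39

Answer: 39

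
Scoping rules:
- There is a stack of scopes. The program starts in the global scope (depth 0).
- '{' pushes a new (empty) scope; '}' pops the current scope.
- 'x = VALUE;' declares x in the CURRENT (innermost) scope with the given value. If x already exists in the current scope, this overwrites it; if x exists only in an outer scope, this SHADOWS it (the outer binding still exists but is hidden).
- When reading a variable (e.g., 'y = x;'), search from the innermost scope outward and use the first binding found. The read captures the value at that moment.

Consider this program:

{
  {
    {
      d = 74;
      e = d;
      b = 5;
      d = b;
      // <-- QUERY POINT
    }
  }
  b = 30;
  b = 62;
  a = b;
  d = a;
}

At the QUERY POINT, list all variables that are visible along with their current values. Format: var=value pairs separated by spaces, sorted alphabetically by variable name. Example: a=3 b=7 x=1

Answer: b=5 d=5 e=74

Derivation:
Step 1: enter scope (depth=1)
Step 2: enter scope (depth=2)
Step 3: enter scope (depth=3)
Step 4: declare d=74 at depth 3
Step 5: declare e=(read d)=74 at depth 3
Step 6: declare b=5 at depth 3
Step 7: declare d=(read b)=5 at depth 3
Visible at query point: b=5 d=5 e=74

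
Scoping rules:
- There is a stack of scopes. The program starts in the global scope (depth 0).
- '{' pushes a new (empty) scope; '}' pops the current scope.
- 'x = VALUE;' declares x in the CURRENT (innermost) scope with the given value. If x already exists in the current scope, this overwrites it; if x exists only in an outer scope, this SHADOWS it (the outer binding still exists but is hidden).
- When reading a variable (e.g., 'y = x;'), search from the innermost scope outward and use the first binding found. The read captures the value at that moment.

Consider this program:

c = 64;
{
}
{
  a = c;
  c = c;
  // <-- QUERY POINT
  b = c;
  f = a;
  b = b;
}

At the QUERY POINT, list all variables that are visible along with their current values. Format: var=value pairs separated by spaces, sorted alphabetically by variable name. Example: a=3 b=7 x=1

Answer: a=64 c=64

Derivation:
Step 1: declare c=64 at depth 0
Step 2: enter scope (depth=1)
Step 3: exit scope (depth=0)
Step 4: enter scope (depth=1)
Step 5: declare a=(read c)=64 at depth 1
Step 6: declare c=(read c)=64 at depth 1
Visible at query point: a=64 c=64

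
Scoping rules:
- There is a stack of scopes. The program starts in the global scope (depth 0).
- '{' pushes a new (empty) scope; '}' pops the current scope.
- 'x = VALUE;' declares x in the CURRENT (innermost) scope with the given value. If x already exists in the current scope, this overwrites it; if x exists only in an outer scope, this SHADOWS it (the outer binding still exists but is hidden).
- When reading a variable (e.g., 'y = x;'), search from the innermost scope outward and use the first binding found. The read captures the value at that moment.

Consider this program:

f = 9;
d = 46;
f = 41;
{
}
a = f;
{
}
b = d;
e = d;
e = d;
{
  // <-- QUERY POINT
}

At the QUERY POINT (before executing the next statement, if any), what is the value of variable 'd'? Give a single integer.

Answer: 46

Derivation:
Step 1: declare f=9 at depth 0
Step 2: declare d=46 at depth 0
Step 3: declare f=41 at depth 0
Step 4: enter scope (depth=1)
Step 5: exit scope (depth=0)
Step 6: declare a=(read f)=41 at depth 0
Step 7: enter scope (depth=1)
Step 8: exit scope (depth=0)
Step 9: declare b=(read d)=46 at depth 0
Step 10: declare e=(read d)=46 at depth 0
Step 11: declare e=(read d)=46 at depth 0
Step 12: enter scope (depth=1)
Visible at query point: a=41 b=46 d=46 e=46 f=41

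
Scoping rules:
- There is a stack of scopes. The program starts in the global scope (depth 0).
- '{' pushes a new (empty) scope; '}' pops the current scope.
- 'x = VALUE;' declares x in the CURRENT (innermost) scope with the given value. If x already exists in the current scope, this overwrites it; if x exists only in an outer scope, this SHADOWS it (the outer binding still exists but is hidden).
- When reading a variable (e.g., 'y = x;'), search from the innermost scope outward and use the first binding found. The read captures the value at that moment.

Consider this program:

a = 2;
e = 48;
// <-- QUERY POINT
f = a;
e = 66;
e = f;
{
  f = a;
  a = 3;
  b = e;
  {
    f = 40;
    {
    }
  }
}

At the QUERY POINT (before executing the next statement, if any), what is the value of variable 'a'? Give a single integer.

Step 1: declare a=2 at depth 0
Step 2: declare e=48 at depth 0
Visible at query point: a=2 e=48

Answer: 2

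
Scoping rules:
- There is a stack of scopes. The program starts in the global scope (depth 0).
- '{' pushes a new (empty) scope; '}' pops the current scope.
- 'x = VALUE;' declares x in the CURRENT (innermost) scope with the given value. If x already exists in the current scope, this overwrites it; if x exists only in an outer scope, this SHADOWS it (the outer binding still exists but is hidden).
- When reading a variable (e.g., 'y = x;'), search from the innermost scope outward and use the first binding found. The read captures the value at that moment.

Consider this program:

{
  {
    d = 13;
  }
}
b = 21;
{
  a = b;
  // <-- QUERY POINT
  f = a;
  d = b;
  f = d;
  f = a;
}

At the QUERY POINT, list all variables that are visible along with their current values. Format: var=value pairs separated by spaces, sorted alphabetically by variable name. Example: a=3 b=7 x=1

Step 1: enter scope (depth=1)
Step 2: enter scope (depth=2)
Step 3: declare d=13 at depth 2
Step 4: exit scope (depth=1)
Step 5: exit scope (depth=0)
Step 6: declare b=21 at depth 0
Step 7: enter scope (depth=1)
Step 8: declare a=(read b)=21 at depth 1
Visible at query point: a=21 b=21

Answer: a=21 b=21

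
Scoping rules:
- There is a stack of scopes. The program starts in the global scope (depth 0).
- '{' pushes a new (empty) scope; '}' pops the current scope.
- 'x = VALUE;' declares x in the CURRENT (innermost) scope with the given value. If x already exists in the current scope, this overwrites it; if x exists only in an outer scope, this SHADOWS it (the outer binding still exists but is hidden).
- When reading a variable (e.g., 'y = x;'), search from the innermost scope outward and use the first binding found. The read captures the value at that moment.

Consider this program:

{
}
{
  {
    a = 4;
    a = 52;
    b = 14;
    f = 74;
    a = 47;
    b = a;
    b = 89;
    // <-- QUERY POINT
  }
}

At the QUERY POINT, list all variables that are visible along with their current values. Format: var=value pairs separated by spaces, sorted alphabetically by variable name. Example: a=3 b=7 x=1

Answer: a=47 b=89 f=74

Derivation:
Step 1: enter scope (depth=1)
Step 2: exit scope (depth=0)
Step 3: enter scope (depth=1)
Step 4: enter scope (depth=2)
Step 5: declare a=4 at depth 2
Step 6: declare a=52 at depth 2
Step 7: declare b=14 at depth 2
Step 8: declare f=74 at depth 2
Step 9: declare a=47 at depth 2
Step 10: declare b=(read a)=47 at depth 2
Step 11: declare b=89 at depth 2
Visible at query point: a=47 b=89 f=74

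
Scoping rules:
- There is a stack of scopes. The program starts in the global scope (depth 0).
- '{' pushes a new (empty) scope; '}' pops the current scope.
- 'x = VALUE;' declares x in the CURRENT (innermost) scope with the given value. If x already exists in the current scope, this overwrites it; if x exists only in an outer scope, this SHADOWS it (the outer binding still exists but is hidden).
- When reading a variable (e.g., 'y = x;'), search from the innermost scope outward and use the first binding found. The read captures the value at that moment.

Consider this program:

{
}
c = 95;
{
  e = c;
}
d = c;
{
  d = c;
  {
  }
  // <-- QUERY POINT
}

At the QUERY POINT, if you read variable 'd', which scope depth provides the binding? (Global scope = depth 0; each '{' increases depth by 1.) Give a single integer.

Step 1: enter scope (depth=1)
Step 2: exit scope (depth=0)
Step 3: declare c=95 at depth 0
Step 4: enter scope (depth=1)
Step 5: declare e=(read c)=95 at depth 1
Step 6: exit scope (depth=0)
Step 7: declare d=(read c)=95 at depth 0
Step 8: enter scope (depth=1)
Step 9: declare d=(read c)=95 at depth 1
Step 10: enter scope (depth=2)
Step 11: exit scope (depth=1)
Visible at query point: c=95 d=95

Answer: 1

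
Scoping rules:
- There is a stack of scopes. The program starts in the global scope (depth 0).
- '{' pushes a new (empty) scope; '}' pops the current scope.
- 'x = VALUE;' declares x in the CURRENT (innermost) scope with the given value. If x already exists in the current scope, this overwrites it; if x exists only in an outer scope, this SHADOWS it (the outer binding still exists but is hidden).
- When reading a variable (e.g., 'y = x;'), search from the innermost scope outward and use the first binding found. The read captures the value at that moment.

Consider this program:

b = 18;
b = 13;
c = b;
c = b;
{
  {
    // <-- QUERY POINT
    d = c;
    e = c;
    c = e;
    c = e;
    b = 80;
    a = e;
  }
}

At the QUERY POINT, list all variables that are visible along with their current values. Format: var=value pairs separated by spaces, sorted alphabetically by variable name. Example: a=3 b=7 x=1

Step 1: declare b=18 at depth 0
Step 2: declare b=13 at depth 0
Step 3: declare c=(read b)=13 at depth 0
Step 4: declare c=(read b)=13 at depth 0
Step 5: enter scope (depth=1)
Step 6: enter scope (depth=2)
Visible at query point: b=13 c=13

Answer: b=13 c=13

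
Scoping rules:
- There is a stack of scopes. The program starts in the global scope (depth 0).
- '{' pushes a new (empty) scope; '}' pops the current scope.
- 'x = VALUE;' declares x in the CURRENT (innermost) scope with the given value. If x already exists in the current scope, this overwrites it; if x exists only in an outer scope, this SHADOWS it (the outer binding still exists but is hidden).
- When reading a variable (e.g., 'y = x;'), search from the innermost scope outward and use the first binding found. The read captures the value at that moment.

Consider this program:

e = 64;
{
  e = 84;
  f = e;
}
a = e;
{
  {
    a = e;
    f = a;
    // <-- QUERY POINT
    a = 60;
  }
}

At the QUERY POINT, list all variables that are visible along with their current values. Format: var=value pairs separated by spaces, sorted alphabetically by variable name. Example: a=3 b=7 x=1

Step 1: declare e=64 at depth 0
Step 2: enter scope (depth=1)
Step 3: declare e=84 at depth 1
Step 4: declare f=(read e)=84 at depth 1
Step 5: exit scope (depth=0)
Step 6: declare a=(read e)=64 at depth 0
Step 7: enter scope (depth=1)
Step 8: enter scope (depth=2)
Step 9: declare a=(read e)=64 at depth 2
Step 10: declare f=(read a)=64 at depth 2
Visible at query point: a=64 e=64 f=64

Answer: a=64 e=64 f=64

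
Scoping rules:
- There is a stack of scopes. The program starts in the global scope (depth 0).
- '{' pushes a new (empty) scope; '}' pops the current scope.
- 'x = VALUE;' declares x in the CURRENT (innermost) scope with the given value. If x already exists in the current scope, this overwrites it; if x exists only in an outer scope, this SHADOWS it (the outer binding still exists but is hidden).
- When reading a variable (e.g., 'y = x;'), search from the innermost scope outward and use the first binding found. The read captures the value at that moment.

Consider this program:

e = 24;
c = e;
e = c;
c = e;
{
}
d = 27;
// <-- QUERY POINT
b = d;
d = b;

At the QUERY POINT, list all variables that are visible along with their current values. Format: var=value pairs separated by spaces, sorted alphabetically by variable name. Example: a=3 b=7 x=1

Answer: c=24 d=27 e=24

Derivation:
Step 1: declare e=24 at depth 0
Step 2: declare c=(read e)=24 at depth 0
Step 3: declare e=(read c)=24 at depth 0
Step 4: declare c=(read e)=24 at depth 0
Step 5: enter scope (depth=1)
Step 6: exit scope (depth=0)
Step 7: declare d=27 at depth 0
Visible at query point: c=24 d=27 e=24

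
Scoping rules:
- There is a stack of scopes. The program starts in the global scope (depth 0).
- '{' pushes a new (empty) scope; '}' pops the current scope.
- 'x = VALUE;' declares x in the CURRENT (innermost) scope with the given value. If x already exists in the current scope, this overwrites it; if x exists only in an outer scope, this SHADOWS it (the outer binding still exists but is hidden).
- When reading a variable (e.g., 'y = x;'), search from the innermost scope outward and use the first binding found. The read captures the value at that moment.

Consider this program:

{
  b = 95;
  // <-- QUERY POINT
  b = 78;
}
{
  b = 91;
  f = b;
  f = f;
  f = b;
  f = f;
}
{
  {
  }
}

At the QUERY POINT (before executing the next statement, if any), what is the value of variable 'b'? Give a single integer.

Answer: 95

Derivation:
Step 1: enter scope (depth=1)
Step 2: declare b=95 at depth 1
Visible at query point: b=95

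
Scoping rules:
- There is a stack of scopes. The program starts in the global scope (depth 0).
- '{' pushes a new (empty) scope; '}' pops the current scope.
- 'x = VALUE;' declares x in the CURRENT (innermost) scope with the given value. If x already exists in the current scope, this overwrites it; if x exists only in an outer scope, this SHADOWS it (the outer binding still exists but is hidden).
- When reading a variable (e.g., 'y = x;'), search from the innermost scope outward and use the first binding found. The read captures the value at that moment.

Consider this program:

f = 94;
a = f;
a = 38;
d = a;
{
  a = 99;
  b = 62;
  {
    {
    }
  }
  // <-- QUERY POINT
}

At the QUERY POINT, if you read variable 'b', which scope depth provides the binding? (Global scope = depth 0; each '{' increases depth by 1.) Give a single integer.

Answer: 1

Derivation:
Step 1: declare f=94 at depth 0
Step 2: declare a=(read f)=94 at depth 0
Step 3: declare a=38 at depth 0
Step 4: declare d=(read a)=38 at depth 0
Step 5: enter scope (depth=1)
Step 6: declare a=99 at depth 1
Step 7: declare b=62 at depth 1
Step 8: enter scope (depth=2)
Step 9: enter scope (depth=3)
Step 10: exit scope (depth=2)
Step 11: exit scope (depth=1)
Visible at query point: a=99 b=62 d=38 f=94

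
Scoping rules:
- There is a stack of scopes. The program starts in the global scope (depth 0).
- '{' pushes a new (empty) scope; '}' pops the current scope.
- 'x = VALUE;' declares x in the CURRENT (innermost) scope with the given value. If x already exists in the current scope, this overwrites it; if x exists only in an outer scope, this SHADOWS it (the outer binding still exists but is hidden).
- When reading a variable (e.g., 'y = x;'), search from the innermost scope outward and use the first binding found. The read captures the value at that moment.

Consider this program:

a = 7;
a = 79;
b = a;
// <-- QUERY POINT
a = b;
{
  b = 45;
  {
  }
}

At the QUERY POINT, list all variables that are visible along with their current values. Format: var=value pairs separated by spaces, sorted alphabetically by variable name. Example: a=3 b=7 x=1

Answer: a=79 b=79

Derivation:
Step 1: declare a=7 at depth 0
Step 2: declare a=79 at depth 0
Step 3: declare b=(read a)=79 at depth 0
Visible at query point: a=79 b=79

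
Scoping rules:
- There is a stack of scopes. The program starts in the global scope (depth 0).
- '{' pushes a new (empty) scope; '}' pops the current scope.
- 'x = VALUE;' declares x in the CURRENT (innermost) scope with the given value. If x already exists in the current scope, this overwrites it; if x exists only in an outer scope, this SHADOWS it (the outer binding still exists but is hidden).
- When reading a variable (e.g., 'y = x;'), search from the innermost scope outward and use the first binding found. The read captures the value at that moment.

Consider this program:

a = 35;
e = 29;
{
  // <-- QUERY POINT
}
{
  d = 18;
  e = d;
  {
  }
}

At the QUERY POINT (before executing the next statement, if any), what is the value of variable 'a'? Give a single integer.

Step 1: declare a=35 at depth 0
Step 2: declare e=29 at depth 0
Step 3: enter scope (depth=1)
Visible at query point: a=35 e=29

Answer: 35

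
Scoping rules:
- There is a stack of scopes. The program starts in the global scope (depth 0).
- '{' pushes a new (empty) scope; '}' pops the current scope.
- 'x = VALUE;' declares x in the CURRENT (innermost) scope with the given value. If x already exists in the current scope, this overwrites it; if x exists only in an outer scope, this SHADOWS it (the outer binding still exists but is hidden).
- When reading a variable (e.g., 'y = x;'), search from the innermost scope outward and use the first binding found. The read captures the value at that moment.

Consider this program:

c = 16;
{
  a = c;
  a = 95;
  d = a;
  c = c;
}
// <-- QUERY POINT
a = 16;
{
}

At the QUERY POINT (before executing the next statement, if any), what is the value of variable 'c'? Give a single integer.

Answer: 16

Derivation:
Step 1: declare c=16 at depth 0
Step 2: enter scope (depth=1)
Step 3: declare a=(read c)=16 at depth 1
Step 4: declare a=95 at depth 1
Step 5: declare d=(read a)=95 at depth 1
Step 6: declare c=(read c)=16 at depth 1
Step 7: exit scope (depth=0)
Visible at query point: c=16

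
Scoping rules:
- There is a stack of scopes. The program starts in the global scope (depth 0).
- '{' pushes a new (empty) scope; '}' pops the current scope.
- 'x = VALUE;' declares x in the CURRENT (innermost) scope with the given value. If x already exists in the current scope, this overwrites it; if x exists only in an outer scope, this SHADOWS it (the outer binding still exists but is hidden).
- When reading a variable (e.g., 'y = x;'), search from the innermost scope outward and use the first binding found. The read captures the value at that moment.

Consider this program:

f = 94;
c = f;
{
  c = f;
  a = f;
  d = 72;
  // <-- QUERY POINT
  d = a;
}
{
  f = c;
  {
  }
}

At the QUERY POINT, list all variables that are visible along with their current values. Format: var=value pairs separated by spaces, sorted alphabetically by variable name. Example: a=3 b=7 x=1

Step 1: declare f=94 at depth 0
Step 2: declare c=(read f)=94 at depth 0
Step 3: enter scope (depth=1)
Step 4: declare c=(read f)=94 at depth 1
Step 5: declare a=(read f)=94 at depth 1
Step 6: declare d=72 at depth 1
Visible at query point: a=94 c=94 d=72 f=94

Answer: a=94 c=94 d=72 f=94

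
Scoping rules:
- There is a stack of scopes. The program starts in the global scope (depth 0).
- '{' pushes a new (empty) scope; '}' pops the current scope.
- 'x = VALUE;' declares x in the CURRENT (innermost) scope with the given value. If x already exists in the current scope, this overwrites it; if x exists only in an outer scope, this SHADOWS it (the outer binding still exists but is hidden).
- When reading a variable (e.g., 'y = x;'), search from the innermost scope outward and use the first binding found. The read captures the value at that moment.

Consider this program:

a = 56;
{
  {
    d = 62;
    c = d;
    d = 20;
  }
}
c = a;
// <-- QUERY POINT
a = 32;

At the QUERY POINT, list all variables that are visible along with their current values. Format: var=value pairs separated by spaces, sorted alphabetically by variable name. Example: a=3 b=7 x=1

Step 1: declare a=56 at depth 0
Step 2: enter scope (depth=1)
Step 3: enter scope (depth=2)
Step 4: declare d=62 at depth 2
Step 5: declare c=(read d)=62 at depth 2
Step 6: declare d=20 at depth 2
Step 7: exit scope (depth=1)
Step 8: exit scope (depth=0)
Step 9: declare c=(read a)=56 at depth 0
Visible at query point: a=56 c=56

Answer: a=56 c=56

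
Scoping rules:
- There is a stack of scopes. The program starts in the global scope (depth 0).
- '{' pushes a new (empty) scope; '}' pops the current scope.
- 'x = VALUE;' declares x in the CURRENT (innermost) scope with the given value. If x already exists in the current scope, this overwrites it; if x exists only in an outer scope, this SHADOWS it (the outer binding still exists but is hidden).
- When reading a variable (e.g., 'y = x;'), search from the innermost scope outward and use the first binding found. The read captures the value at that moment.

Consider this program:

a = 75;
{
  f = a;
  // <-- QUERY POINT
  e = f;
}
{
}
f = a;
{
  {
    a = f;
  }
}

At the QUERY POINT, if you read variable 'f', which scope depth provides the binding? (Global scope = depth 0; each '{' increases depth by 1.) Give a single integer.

Step 1: declare a=75 at depth 0
Step 2: enter scope (depth=1)
Step 3: declare f=(read a)=75 at depth 1
Visible at query point: a=75 f=75

Answer: 1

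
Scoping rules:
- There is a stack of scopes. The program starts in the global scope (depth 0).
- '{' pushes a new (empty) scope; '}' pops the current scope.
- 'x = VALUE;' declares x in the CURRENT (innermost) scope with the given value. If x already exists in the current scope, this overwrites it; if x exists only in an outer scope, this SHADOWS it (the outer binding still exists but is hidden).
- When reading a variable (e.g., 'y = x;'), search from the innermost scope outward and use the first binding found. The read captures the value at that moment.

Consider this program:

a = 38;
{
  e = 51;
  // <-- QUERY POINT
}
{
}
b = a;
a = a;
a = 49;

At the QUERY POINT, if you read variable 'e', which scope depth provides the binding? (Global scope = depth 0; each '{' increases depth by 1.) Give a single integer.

Answer: 1

Derivation:
Step 1: declare a=38 at depth 0
Step 2: enter scope (depth=1)
Step 3: declare e=51 at depth 1
Visible at query point: a=38 e=51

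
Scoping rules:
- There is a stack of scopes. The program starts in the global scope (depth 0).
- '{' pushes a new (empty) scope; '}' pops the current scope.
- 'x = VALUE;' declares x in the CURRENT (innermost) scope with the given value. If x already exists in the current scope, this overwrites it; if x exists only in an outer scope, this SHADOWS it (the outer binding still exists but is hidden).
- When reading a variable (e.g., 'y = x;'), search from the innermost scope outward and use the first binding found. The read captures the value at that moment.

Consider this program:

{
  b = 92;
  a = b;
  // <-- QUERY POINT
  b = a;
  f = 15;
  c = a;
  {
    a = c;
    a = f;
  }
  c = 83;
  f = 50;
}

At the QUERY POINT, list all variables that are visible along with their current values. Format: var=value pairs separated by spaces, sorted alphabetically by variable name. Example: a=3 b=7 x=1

Answer: a=92 b=92

Derivation:
Step 1: enter scope (depth=1)
Step 2: declare b=92 at depth 1
Step 3: declare a=(read b)=92 at depth 1
Visible at query point: a=92 b=92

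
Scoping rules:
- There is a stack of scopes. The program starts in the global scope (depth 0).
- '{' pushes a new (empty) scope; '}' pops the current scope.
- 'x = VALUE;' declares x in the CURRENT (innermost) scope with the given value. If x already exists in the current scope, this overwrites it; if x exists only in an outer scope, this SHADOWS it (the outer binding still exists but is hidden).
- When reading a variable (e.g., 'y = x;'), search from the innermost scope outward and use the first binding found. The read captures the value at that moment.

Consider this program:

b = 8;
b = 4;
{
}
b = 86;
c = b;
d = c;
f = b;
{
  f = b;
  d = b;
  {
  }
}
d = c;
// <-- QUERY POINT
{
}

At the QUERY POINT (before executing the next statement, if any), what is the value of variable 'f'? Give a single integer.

Step 1: declare b=8 at depth 0
Step 2: declare b=4 at depth 0
Step 3: enter scope (depth=1)
Step 4: exit scope (depth=0)
Step 5: declare b=86 at depth 0
Step 6: declare c=(read b)=86 at depth 0
Step 7: declare d=(read c)=86 at depth 0
Step 8: declare f=(read b)=86 at depth 0
Step 9: enter scope (depth=1)
Step 10: declare f=(read b)=86 at depth 1
Step 11: declare d=(read b)=86 at depth 1
Step 12: enter scope (depth=2)
Step 13: exit scope (depth=1)
Step 14: exit scope (depth=0)
Step 15: declare d=(read c)=86 at depth 0
Visible at query point: b=86 c=86 d=86 f=86

Answer: 86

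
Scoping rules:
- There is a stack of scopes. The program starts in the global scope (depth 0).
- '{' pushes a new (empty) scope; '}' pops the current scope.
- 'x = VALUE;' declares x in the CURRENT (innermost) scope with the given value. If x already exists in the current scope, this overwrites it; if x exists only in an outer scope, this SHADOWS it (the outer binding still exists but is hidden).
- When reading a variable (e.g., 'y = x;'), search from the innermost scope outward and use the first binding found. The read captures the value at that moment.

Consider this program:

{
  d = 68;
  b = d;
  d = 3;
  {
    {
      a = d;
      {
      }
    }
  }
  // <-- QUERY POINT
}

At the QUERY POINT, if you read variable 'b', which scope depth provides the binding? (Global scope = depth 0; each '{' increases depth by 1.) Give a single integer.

Step 1: enter scope (depth=1)
Step 2: declare d=68 at depth 1
Step 3: declare b=(read d)=68 at depth 1
Step 4: declare d=3 at depth 1
Step 5: enter scope (depth=2)
Step 6: enter scope (depth=3)
Step 7: declare a=(read d)=3 at depth 3
Step 8: enter scope (depth=4)
Step 9: exit scope (depth=3)
Step 10: exit scope (depth=2)
Step 11: exit scope (depth=1)
Visible at query point: b=68 d=3

Answer: 1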